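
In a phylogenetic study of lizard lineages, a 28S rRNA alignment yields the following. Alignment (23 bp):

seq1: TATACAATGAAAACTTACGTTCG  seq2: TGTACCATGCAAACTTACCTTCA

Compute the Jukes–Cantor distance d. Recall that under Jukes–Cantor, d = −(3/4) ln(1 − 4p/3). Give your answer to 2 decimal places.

0.26

The sequences differ at 5 of 23 sites (2, 6, 10, 19, 23), so p = 5/23 ≈ 0.217391.
d = −(3/4) ln(1 − 4p/3) = −0.75 ln(1 − 0.289855) = −0.75 ln(0.710145)
  = −0.75 × (-0.342286) = 0.256715 substitutions/site.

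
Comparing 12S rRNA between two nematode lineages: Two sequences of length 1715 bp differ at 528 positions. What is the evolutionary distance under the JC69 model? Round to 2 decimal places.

0.40

p = 528/1715 ≈ 0.307872.
d = −(3/4) ln(1 − 4p/3) = −0.75 ln(1 − 0.410496) = −0.75 ln(0.589504)
  = −0.75 × (-0.528474) = 0.396356 substitutions/site.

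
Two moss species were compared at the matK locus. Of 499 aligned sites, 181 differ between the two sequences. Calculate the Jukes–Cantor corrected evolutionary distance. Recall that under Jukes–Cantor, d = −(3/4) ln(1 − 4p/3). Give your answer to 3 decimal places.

0.496

p = 181/499 ≈ 0.362725.
d = −(3/4) ln(1 − 4p/3) = −0.75 ln(1 − 0.483633) = −0.75 ln(0.516367)
  = −0.75 × (-0.660938) = 0.495704 substitutions/site.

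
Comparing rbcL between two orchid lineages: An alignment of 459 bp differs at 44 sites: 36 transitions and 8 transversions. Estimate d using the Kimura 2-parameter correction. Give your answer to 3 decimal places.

0.105

P = 36/459 ≈ 0.078431 and Q = 8/459 ≈ 0.017429.
Under the Kimura two-parameter model, d = −½ ln(1 − 2P − Q) − ¼ ln(1 − 2Q).
1 − 2P − Q = 0.825709, giving −½ ln(0.825709) = 0.095756.
1 − 2Q = 0.965142, giving −¼ ln(0.965142) = 0.008870.
d = 0.095756 + 0.008870 = 0.104626.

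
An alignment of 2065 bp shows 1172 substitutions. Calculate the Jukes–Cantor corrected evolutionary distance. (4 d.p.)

1.0602

p = 1172/2065 ≈ 0.567554.
d = −(3/4) ln(1 − 4p/3) = −0.75 ln(1 − 0.756739) = −0.75 ln(0.243261)
  = −0.75 × (-1.413620) = 1.060215 substitutions/site.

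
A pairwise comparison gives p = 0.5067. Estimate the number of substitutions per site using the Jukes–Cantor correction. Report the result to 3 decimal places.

d = −(3/4) ln(1 − 4p/3) = −0.75 ln(1 − 0.6756) = −0.75 ln(0.3244)
  = −0.75 × (-1.125778) = 0.844334 substitutions/site.

0.844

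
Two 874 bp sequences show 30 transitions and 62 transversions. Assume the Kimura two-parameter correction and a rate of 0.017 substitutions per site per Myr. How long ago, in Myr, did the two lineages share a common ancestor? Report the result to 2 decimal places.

P = 30/874 ≈ 0.034325 and Q = 62/874 ≈ 0.070938.
Under the Kimura two-parameter model, d = −½ ln(1 − 2P − Q) − ¼ ln(1 − 2Q).
1 − 2P − Q = 0.860412, giving −½ ln(0.860412) = 0.075172.
1 − 2Q = 0.858124, giving −¼ ln(0.858124) = 0.038252.
d = 0.075172 + 0.038252 = 0.113424.
Under a molecular clock d = 2μt, so t = d/(2μ) = 0.113424 / (2 × 0.017) = 3.34 Myr.

3.34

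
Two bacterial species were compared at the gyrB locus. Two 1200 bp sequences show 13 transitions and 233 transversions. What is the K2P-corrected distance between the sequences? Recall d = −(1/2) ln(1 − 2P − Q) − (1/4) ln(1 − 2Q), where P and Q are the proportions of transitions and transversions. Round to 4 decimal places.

P = 13/1200 ≈ 0.010833 and Q = 233/1200 ≈ 0.194167.
Under the Kimura two-parameter model, d = −½ ln(1 − 2P − Q) − ¼ ln(1 − 2Q).
1 − 2P − Q = 0.784167, giving −½ ln(0.784167) = 0.121567.
1 − 2Q = 0.611666, giving −¼ ln(0.611666) = 0.122892.
d = 0.121567 + 0.122892 = 0.244459.

0.2445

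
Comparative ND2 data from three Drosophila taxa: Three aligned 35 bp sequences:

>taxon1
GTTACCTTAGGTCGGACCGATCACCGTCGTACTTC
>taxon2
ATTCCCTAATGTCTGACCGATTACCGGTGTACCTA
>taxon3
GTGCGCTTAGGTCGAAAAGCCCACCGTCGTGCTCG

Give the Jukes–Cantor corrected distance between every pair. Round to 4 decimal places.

d(taxon1,taxon2) = 0.3597, d(taxon1,taxon3) = 0.4073, d(taxon2,taxon3) = 0.8681

taxon1–taxon2: 10/35 sites differ → p ≈ 0.285714, d = −0.75 ln(1 − 0.380952) = 0.359679 ≈ 0.3597.
taxon1–taxon3: 11/35 sites differ → p ≈ 0.314286, d = −0.75 ln(1 − 0.419048) = 0.407315 ≈ 0.4073.
taxon2–taxon3: 18/35 sites differ → p ≈ 0.514286, d = −0.75 ln(1 − 0.685715) = 0.868091 ≈ 0.8681.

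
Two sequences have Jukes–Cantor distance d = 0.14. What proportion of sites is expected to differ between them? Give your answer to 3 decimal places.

0.128

p = (3/4)(1 − e^(−4d/3)) = 0.75 × (1 − e^(-0.186667)) = 0.75 × (1 − 0.829720) = 0.127710.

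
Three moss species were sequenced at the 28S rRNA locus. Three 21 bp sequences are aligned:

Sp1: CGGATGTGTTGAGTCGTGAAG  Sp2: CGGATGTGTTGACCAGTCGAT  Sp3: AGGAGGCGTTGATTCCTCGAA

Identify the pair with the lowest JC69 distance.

Sp1 and Sp2

Sp1–Sp2: 6/21 differ, p = 0.286, d = 0.360.
Sp1–Sp3: 8/21 differ, p = 0.381, d = 0.532.
Sp2–Sp3: 8/21 differ, p = 0.381, d = 0.532.
The smallest distance is between Sp1 and Sp2.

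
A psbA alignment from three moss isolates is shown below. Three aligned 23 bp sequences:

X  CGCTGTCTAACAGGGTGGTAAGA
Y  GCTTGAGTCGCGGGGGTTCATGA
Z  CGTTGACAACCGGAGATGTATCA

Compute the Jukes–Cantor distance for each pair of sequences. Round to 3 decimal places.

X–Y: 13/23 sites differ → p ≈ 0.565217, d = −0.75 ln(1 − 0.753623) = 1.050669 ≈ 1.051.
X–Z: 10/23 sites differ → p ≈ 0.434783, d = −0.75 ln(1 − 0.579711) = 0.650110 ≈ 0.650.
Y–Z: 11/23 sites differ → p ≈ 0.478261, d = −0.75 ln(1 − 0.637681) = 0.761423 ≈ 0.761.

d(X,Y) = 1.051, d(X,Z) = 0.650, d(Y,Z) = 0.761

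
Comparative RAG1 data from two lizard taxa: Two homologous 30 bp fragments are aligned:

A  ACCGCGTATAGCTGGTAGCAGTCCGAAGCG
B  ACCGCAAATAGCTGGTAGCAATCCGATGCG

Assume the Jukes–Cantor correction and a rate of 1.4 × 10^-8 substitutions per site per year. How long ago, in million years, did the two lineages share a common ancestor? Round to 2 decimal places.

5.24

The sequences differ at 4 of 30 sites (6, 7, 21, 27), so p = 4/30 ≈ 0.133333.
d = −(3/4) ln(1 − 4p/3) = −0.75 ln(1 − 0.177777) = −0.75 ln(0.822223)
  = −0.75 × (-0.195744) = 0.146808 substitutions/site.
Under a molecular clock d = 2μt, so t = d/(2μ) = 0.146808 / (2 × 1.4 × 10^-8) = 5.24 million years.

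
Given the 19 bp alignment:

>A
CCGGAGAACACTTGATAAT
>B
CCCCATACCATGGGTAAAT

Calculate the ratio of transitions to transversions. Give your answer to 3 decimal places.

0.125

Transitions are A↔G and C↔T; transversions are all other mismatches.
Transitions: 1. Transversions: 8.
R = 1/8 = 0.125.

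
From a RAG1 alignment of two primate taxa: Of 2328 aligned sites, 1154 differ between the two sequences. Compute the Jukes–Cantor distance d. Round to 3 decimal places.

0.811

p = 1154/2328 ≈ 0.495704.
d = −(3/4) ln(1 − 4p/3) = −0.75 ln(1 − 0.660939) = −0.75 ln(0.339061)
  = −0.75 × (-1.081575) = 0.811181 substitutions/site.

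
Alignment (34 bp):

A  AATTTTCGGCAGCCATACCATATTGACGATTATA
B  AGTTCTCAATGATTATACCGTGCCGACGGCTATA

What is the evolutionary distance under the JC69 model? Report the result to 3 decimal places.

0.665

The sequences differ at 15 of 34 sites, so p = 15/34 ≈ 0.441176.
d = −(3/4) ln(1 − 4p/3) = −0.75 ln(1 − 0.588235) = −0.75 ln(0.411765)
  = −0.75 × (-0.887302) = 0.665477 substitutions/site.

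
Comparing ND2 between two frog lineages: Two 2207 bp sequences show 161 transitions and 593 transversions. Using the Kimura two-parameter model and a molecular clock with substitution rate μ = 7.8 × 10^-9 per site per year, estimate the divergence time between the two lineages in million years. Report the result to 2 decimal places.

29.52

P = 161/2207 ≈ 0.07295 and Q = 593/2207 ≈ 0.268691.
Under the Kimura two-parameter model, d = −½ ln(1 − 2P − Q) − ¼ ln(1 − 2Q).
1 − 2P − Q = 0.585409, giving −½ ln(0.585409) = 0.267722.
1 − 2Q = 0.462618, giving −¼ ln(0.462618) = 0.192713.
d = 0.267722 + 0.192713 = 0.460435.
Under a molecular clock d = 2μt, so t = d/(2μ) = 0.460435 / (2 × 7.8 × 10^-9) = 29.52 million years.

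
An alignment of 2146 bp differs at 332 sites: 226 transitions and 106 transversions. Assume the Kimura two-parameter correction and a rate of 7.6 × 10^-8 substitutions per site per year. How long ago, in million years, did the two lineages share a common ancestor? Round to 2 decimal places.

P = 226/2146 ≈ 0.105312 and Q = 106/2146 ≈ 0.049394.
Under the Kimura two-parameter model, d = −½ ln(1 − 2P − Q) − ¼ ln(1 − 2Q).
1 − 2P − Q = 0.739982, giving −½ ln(0.739982) = 0.150565.
1 − 2Q = 0.901212, giving −¼ ln(0.901212) = 0.026004.
d = 0.150565 + 0.026004 = 0.176569.
Under a molecular clock d = 2μt, so t = d/(2μ) = 0.176569 / (2 × 7.6 × 10^-8) = 1.16 million years.

1.16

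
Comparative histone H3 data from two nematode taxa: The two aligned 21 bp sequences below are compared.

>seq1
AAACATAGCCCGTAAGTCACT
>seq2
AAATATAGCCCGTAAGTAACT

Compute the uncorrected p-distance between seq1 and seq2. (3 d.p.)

The sequences differ at 2 of 21 positions (sites 4, 18).
p = 2/21 = 0.095238… ≈ 0.095 (to 3 d.p.).

0.095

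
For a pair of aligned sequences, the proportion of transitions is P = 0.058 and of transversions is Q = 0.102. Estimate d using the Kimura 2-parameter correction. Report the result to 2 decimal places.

0.18

Under the Kimura two-parameter model, d = −½ ln(1 − 2P − Q) − ¼ ln(1 − 2Q).
1 − 2P − Q = 0.782, giving −½ ln(0.782) = 0.122950.
1 − 2Q = 0.796, giving −¼ ln(0.796) = 0.057039.
d = 0.122950 + 0.057039 = 0.179989.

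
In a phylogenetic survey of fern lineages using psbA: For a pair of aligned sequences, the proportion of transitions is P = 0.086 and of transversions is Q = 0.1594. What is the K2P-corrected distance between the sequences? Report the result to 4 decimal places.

Under the Kimura two-parameter model, d = −½ ln(1 − 2P − Q) − ¼ ln(1 − 2Q).
1 − 2P − Q = 0.6686, giving −½ ln(0.6686) = 0.201285.
1 − 2Q = 0.6812, giving −¼ ln(0.6812) = 0.095975.
d = 0.201285 + 0.095975 = 0.297260.

0.2973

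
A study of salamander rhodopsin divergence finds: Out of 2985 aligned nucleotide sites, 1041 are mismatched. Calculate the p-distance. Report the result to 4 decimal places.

0.3487

p = 1041/2985 = 0.348743… ≈ 0.3487 (to 4 d.p.).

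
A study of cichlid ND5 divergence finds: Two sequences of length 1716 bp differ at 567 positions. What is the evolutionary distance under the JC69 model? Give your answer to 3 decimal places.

p = 567/1716 ≈ 0.33042.
d = −(3/4) ln(1 − 4p/3) = −0.75 ln(1 − 0.44056) = −0.75 ln(0.55944)
  = −0.75 × (-0.580819) = 0.435614 substitutions/site.

0.436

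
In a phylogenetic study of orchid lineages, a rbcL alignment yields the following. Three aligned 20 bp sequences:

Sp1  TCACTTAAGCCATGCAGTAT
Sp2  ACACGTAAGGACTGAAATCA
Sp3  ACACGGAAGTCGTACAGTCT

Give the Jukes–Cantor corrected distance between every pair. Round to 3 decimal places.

Sp1–Sp2: 9/20 sites differ → p = 0.45, d = −0.75 ln(1 − 0.6) = 0.687218 ≈ 0.687.
Sp1–Sp3: 7/20 sites differ → p = 0.35, d = −0.75 ln(1 − 0.466667) = 0.471457 ≈ 0.471.
Sp2–Sp3: 8/20 sites differ → p = 0.4, d = −0.75 ln(1 − 0.533333) = 0.571605 ≈ 0.572.

d(Sp1,Sp2) = 0.687, d(Sp1,Sp3) = 0.471, d(Sp2,Sp3) = 0.572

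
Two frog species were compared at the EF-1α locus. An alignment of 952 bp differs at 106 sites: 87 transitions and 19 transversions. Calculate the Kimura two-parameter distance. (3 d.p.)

0.123

P = 87/952 ≈ 0.091387 and Q = 19/952 ≈ 0.019958.
Under the Kimura two-parameter model, d = −½ ln(1 − 2P − Q) − ¼ ln(1 − 2Q).
1 − 2P − Q = 0.797268, giving −½ ln(0.797268) = 0.113282.
1 − 2Q = 0.960084, giving −¼ ln(0.960084) = 0.010184.
d = 0.113282 + 0.010184 = 0.123466.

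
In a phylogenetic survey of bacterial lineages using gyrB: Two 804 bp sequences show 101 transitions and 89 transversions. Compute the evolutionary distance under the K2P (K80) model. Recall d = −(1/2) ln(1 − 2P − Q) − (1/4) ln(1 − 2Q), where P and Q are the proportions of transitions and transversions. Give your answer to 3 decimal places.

P = 101/804 ≈ 0.125622 and Q = 89/804 ≈ 0.110697.
Under the Kimura two-parameter model, d = −½ ln(1 − 2P − Q) − ¼ ln(1 − 2Q).
1 − 2P − Q = 0.638059, giving −½ ln(0.638059) = 0.224662.
1 − 2Q = 0.778606, giving −¼ ln(0.778606) = 0.062563.
d = 0.224662 + 0.062563 = 0.287225.

0.287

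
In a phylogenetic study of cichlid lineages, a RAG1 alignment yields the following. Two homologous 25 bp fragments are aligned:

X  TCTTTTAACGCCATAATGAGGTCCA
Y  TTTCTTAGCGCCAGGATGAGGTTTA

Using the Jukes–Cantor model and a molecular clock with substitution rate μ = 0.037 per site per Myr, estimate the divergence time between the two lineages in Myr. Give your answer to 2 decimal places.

The sequences differ at 7 of 25 sites (2, 4, 8, 14, 15, 23, 24), so p = 7/25 = 0.28.
d = −(3/4) ln(1 − 4p/3) = −0.75 ln(1 − 0.373333) = −0.75 ln(0.626667)
  = −0.75 × (-0.467340) = 0.350505 substitutions/site.
Under a molecular clock d = 2μt, so t = d/(2μ) = 0.350505 / (2 × 0.037) = 4.74 Myr.

4.74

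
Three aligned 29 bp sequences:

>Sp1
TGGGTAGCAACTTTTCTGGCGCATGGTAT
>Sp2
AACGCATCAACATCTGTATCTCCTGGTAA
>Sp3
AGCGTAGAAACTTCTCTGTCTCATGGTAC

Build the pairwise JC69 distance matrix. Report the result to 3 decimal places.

Sp1–Sp2: 13/29 sites differ → p ≈ 0.448276, d = −0.75 ln(1 − 0.597701) = 0.682920 ≈ 0.683.
Sp1–Sp3: 7/29 sites differ → p ≈ 0.241379, d = −0.75 ln(1 − 0.321839) = 0.291278 ≈ 0.291.
Sp2–Sp3: 9/29 sites differ → p ≈ 0.310345, d = −0.75 ln(1 − 0.413793) = 0.400562 ≈ 0.401.

d(Sp1,Sp2) = 0.683, d(Sp1,Sp3) = 0.291, d(Sp2,Sp3) = 0.401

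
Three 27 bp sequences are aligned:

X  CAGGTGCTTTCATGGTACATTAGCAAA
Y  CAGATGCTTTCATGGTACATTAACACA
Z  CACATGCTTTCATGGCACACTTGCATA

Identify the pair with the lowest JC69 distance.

X and Y

X–Y: 3/27 differ, p = 0.111, d = 0.120.
X–Z: 6/27 differ, p = 0.222, d = 0.264.
Y–Z: 6/27 differ, p = 0.222, d = 0.264.
The smallest distance is between X and Y.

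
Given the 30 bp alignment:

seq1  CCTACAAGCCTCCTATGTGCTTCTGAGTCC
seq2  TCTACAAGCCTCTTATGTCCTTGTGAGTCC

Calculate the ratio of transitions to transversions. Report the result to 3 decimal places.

Transitions are A↔G and C↔T; transversions are all other mismatches.
Transitions: 2. Transversions: 2.
R = 2/2 = 1.000.

1.000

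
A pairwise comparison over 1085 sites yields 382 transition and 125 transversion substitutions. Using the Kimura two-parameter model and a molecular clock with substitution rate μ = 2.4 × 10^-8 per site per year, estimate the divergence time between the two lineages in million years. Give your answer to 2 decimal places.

P = 382/1085 ≈ 0.352074 and Q = 125/1085 ≈ 0.115207.
Under the Kimura two-parameter model, d = −½ ln(1 − 2P − Q) − ¼ ln(1 − 2Q).
1 − 2P − Q = 0.180645, giving −½ ln(0.180645) = 0.855611.
1 − 2Q = 0.769586, giving −¼ ln(0.769586) = 0.065476.
d = 0.855611 + 0.065476 = 0.921087.
Under a molecular clock d = 2μt, so t = d/(2μ) = 0.921087 / (2 × 2.4 × 10^-8) = 19.19 million years.

19.19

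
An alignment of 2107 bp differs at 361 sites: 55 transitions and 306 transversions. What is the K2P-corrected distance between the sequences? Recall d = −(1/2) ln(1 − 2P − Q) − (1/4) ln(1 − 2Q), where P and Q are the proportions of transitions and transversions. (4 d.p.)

0.1958

P = 55/2107 ≈ 0.026103 and Q = 306/2107 ≈ 0.14523.
Under the Kimura two-parameter model, d = −½ ln(1 − 2P − Q) − ¼ ln(1 − 2Q).
1 − 2P − Q = 0.802564, giving −½ ln(0.802564) = 0.109972.
1 − 2Q = 0.70954, giving −¼ ln(0.70954) = 0.085785.
d = 0.109972 + 0.085785 = 0.195757.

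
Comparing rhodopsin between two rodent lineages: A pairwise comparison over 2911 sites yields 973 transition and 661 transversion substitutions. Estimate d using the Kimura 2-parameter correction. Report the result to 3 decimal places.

1.281

P = 973/2911 ≈ 0.334249 and Q = 661/2911 ≈ 0.22707.
Under the Kimura two-parameter model, d = −½ ln(1 − 2P − Q) − ¼ ln(1 − 2Q).
1 − 2P − Q = 0.104432, giving −½ ln(0.104432) = 1.129610.
1 − 2Q = 0.54586, giving −¼ ln(0.54586) = 0.151348.
d = 1.129610 + 0.151348 = 1.280958.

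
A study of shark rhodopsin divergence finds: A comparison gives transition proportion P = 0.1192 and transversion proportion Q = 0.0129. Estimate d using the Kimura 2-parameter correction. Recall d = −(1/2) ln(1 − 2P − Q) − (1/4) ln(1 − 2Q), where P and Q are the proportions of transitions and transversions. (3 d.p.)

Under the Kimura two-parameter model, d = −½ ln(1 − 2P − Q) − ¼ ln(1 − 2Q).
1 − 2P − Q = 0.7487, giving −½ ln(0.7487) = 0.144708.
1 − 2Q = 0.9742, giving −¼ ln(0.9742) = 0.006535.
d = 0.144708 + 0.006535 = 0.151243.

0.151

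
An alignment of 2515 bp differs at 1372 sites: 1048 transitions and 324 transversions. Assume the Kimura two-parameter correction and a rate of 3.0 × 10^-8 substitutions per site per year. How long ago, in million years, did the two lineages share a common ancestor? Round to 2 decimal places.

P = 1048/2515 ≈ 0.4167 and Q = 324/2515 ≈ 0.128827.
Under the Kimura two-parameter model, d = −½ ln(1 − 2P − Q) − ¼ ln(1 − 2Q).
1 − 2P − Q = 0.037773, giving −½ ln(0.037773) = 1.638080.
1 − 2Q = 0.742346, giving −¼ ln(0.742346) = 0.074485.
d = 1.638080 + 0.074485 = 1.712565.
Under a molecular clock d = 2μt, so t = d/(2μ) = 1.712565 / (2 × 3.0 × 10^-8) = 28.54 million years.

28.54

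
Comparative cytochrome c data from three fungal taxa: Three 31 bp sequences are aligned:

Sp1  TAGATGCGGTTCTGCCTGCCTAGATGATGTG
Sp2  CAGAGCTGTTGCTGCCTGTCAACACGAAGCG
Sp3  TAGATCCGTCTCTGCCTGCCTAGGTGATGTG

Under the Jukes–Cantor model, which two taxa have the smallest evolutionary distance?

Sp1–Sp2: 12/31 differ, p = 0.387, d = 0.544.
Sp1–Sp3: 4/31 differ, p = 0.129, d = 0.142.
Sp2–Sp3: 12/31 differ, p = 0.387, d = 0.544.
The smallest distance is between Sp1 and Sp3.

Sp1 and Sp3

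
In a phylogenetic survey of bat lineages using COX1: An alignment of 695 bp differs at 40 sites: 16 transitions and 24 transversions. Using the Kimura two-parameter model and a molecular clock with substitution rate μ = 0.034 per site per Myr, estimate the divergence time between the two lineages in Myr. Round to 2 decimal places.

0.88

P = 16/695 ≈ 0.023022 and Q = 24/695 ≈ 0.034532.
Under the Kimura two-parameter model, d = −½ ln(1 − 2P − Q) − ¼ ln(1 − 2Q).
1 − 2P − Q = 0.919424, giving −½ ln(0.919424) = 0.042004.
1 − 2Q = 0.930936, giving −¼ ln(0.930936) = 0.017891.
d = 0.042004 + 0.017891 = 0.059895.
Under a molecular clock d = 2μt, so t = d/(2μ) = 0.059895 / (2 × 0.034) = 0.88 Myr.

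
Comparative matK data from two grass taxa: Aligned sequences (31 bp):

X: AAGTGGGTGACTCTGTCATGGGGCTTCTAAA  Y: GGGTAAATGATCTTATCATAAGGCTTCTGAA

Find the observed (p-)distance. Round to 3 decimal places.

0.387

The sequences differ at 12 of 31 positions.
p = 12/31 = 0.387096… ≈ 0.387 (to 3 d.p.).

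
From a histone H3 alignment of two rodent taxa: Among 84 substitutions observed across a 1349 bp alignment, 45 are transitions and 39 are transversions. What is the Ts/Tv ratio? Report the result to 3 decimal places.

1.154

R = 45/39 = 1.153846… ≈ 1.154 (to 3 d.p.).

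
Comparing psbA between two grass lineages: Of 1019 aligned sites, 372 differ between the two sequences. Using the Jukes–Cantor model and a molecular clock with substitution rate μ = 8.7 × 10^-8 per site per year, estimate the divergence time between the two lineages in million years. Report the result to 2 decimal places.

p = 372/1019 ≈ 0.365064.
d = −(3/4) ln(1 − 4p/3) = −0.75 ln(1 − 0.486752) = −0.75 ln(0.513248)
  = −0.75 × (-0.666996) = 0.500247 substitutions/site.
Under a molecular clock d = 2μt, so t = d/(2μ) = 0.500247 / (2 × 8.7 × 10^-8) = 2.87 million years.

2.87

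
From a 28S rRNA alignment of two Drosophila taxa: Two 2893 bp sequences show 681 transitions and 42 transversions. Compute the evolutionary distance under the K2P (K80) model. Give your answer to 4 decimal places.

0.3395

P = 681/2893 ≈ 0.235396 and Q = 42/2893 ≈ 0.014518.
Under the Kimura two-parameter model, d = −½ ln(1 − 2P − Q) − ¼ ln(1 − 2Q).
1 − 2P − Q = 0.51469, giving −½ ln(0.51469) = 0.332095.
1 − 2Q = 0.970964, giving −¼ ln(0.970964) = 0.007366.
d = 0.332095 + 0.007366 = 0.339461.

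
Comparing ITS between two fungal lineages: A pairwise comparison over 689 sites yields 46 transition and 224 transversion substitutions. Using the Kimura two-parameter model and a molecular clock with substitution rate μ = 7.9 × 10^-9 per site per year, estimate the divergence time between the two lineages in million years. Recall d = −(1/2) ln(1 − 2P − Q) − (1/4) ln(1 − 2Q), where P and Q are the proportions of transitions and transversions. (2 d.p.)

P = 46/689 ≈ 0.066763 and Q = 224/689 ≈ 0.325109.
Under the Kimura two-parameter model, d = −½ ln(1 − 2P − Q) − ¼ ln(1 − 2Q).
1 − 2P − Q = 0.541365, giving −½ ln(0.541365) = 0.306831.
1 − 2Q = 0.349782, giving −¼ ln(0.349782) = 0.262611.
d = 0.306831 + 0.262611 = 0.569442.
Under a molecular clock d = 2μt, so t = d/(2μ) = 0.569442 / (2 × 7.9 × 10^-9) = 36.04 million years.

36.04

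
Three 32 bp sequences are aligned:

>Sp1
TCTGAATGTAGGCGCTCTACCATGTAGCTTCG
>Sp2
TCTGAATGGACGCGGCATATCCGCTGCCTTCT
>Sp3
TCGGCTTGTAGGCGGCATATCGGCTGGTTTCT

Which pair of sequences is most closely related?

Sp1–Sp2: 12/32 differ, p = 0.375, d = 0.520.
Sp1–Sp3: 13/32 differ, p = 0.406, d = 0.585.
Sp2–Sp3: 8/32 differ, p = 0.250, d = 0.304.
The smallest distance is between Sp2 and Sp3.

Sp2 and Sp3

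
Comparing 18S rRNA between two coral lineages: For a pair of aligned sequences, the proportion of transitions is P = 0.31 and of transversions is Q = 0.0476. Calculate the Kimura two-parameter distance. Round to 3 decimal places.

Under the Kimura two-parameter model, d = −½ ln(1 − 2P − Q) − ¼ ln(1 − 2Q).
1 − 2P − Q = 0.3324, giving −½ ln(0.3324) = 0.550708.
1 − 2Q = 0.9048, giving −¼ ln(0.9048) = 0.025010.
d = 0.550708 + 0.025010 = 0.575718.

0.576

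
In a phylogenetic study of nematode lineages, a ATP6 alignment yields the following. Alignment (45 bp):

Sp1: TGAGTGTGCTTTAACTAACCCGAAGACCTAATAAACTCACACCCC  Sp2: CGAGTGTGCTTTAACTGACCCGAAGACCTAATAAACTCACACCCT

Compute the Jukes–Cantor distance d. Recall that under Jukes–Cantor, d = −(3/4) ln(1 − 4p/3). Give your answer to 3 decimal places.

0.070

The sequences differ at 3 of 45 sites (1, 17, 45), so p = 3/45 ≈ 0.066667.
d = −(3/4) ln(1 − 4p/3) = −0.75 ln(1 − 0.088889) = −0.75 ln(0.911111)
  = −0.75 × (-0.093091) = 0.069818 substitutions/site.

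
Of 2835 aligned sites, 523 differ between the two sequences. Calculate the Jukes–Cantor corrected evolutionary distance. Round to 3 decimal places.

p = 523/2835 ≈ 0.18448.
d = −(3/4) ln(1 − 4p/3) = −0.75 ln(1 − 0.245973) = −0.75 ln(0.754027)
  = −0.75 × (-0.282327) = 0.211745 substitutions/site.

0.212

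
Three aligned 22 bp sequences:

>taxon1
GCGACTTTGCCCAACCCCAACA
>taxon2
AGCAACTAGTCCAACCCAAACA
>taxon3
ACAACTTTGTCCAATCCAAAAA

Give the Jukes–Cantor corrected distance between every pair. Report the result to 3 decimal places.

taxon1–taxon2: 8/22 sites differ → p ≈ 0.363636, d = −0.75 ln(1 − 0.484848) = 0.497470 ≈ 0.497.
taxon1–taxon3: 6/22 sites differ → p ≈ 0.272727, d = −0.75 ln(1 − 0.363636) = 0.338988 ≈ 0.339.
taxon2–taxon3: 7/22 sites differ → p ≈ 0.318182, d = −0.75 ln(1 − 0.424243) = 0.414052 ≈ 0.414.

d(taxon1,taxon2) = 0.497, d(taxon1,taxon3) = 0.339, d(taxon2,taxon3) = 0.414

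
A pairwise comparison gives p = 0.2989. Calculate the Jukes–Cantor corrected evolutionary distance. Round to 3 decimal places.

d = −(3/4) ln(1 − 4p/3) = −0.75 ln(1 − 0.398533) = −0.75 ln(0.601467)
  = −0.75 × (-0.508384) = 0.381288 substitutions/site.

0.381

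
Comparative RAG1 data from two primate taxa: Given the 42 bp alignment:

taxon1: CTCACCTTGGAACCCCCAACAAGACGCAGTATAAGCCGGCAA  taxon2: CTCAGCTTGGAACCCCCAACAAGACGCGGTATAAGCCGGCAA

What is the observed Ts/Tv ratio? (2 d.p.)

Transitions are A↔G and C↔T; transversions are all other mismatches.
Transitions: 1. Transversions: 1.
R = 1/1 = 1.00.

1.00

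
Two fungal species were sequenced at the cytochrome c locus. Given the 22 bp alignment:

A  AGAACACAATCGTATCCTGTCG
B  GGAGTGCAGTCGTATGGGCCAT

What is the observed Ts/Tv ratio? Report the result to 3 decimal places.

Transitions are A↔G and C↔T; transversions are all other mismatches.
Transitions: 6. Transversions: 6.
R = 6/6 = 1.000.

1.000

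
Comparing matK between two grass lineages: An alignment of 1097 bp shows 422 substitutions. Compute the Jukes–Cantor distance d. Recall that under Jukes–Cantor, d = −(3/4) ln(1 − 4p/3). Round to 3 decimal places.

p = 422/1097 ≈ 0.384686.
d = −(3/4) ln(1 − 4p/3) = −0.75 ln(1 − 0.512915) = −0.75 ln(0.487085)
  = −0.75 × (-0.719317) = 0.539488 substitutions/site.

0.539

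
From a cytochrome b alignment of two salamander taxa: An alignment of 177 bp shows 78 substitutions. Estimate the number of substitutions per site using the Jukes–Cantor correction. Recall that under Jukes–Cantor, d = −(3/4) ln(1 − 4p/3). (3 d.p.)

p = 78/177 ≈ 0.440678.
d = −(3/4) ln(1 − 4p/3) = −0.75 ln(1 − 0.587571) = −0.75 ln(0.412429)
  = −0.75 × (-0.885691) = 0.664268 substitutions/site.

0.664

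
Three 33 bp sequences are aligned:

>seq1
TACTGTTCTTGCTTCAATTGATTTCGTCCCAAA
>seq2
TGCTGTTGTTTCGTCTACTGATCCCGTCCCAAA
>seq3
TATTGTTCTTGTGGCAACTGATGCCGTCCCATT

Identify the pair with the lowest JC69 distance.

seq1 and seq2

seq1–seq2: 8/33 differ, p = 0.242, d = 0.293.
seq1–seq3: 9/33 differ, p = 0.273, d = 0.339.
seq2–seq3: 10/33 differ, p = 0.303, d = 0.388.
The smallest distance is between seq1 and seq2.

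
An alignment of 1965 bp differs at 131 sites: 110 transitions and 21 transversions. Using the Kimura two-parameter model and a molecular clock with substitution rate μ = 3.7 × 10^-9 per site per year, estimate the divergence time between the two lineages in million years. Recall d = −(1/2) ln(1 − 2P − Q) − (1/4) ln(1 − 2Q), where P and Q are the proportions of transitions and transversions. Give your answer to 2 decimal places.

P = 110/1965 ≈ 0.05598 and Q = 21/1965 ≈ 0.010687.
Under the Kimura two-parameter model, d = −½ ln(1 − 2P − Q) − ¼ ln(1 − 2Q).
1 − 2P − Q = 0.877353, giving −½ ln(0.877353) = 0.065423.
1 − 2Q = 0.978626, giving −¼ ln(0.978626) = 0.005401.
d = 0.065423 + 0.005401 = 0.070824.
Under a molecular clock d = 2μt, so t = d/(2μ) = 0.070824 / (2 × 3.7 × 10^-9) = 9.57 million years.

9.57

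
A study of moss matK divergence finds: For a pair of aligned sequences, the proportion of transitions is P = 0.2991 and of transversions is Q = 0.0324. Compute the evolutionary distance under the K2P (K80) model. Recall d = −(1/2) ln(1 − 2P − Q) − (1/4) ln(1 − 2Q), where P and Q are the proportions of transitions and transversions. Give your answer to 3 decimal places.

Under the Kimura two-parameter model, d = −½ ln(1 − 2P − Q) − ¼ ln(1 − 2Q).
1 − 2P − Q = 0.3694, giving −½ ln(0.3694) = 0.497938.
1 − 2Q = 0.9352, giving −¼ ln(0.9352) = 0.016749.
d = 0.497938 + 0.016749 = 0.514687.

0.515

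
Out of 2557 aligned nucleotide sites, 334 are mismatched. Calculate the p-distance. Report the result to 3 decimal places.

p = 334/2557 = 0.130621… ≈ 0.131 (to 3 d.p.).

0.131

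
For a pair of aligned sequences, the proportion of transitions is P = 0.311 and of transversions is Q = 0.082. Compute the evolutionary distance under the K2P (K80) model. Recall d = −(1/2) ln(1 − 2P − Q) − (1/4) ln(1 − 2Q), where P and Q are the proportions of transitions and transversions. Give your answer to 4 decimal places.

0.6535

Under the Kimura two-parameter model, d = −½ ln(1 − 2P − Q) − ¼ ln(1 − 2Q).
1 − 2P − Q = 0.296, giving −½ ln(0.296) = 0.608698.
1 − 2Q = 0.836, giving −¼ ln(0.836) = 0.044782.
d = 0.608698 + 0.044782 = 0.653480.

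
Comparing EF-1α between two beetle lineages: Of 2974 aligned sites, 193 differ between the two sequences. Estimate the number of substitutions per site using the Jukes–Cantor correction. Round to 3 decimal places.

p = 193/2974 ≈ 0.064896.
d = −(3/4) ln(1 − 4p/3) = −0.75 ln(1 − 0.086528) = −0.75 ln(0.913472)
  = −0.75 × (-0.090503) = 0.067877 substitutions/site.

0.068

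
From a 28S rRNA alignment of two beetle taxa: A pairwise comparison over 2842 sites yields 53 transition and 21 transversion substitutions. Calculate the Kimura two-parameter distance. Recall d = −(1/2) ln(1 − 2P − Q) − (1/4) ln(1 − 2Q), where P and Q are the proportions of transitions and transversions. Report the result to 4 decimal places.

0.0266

P = 53/2842 ≈ 0.018649 and Q = 21/2842 ≈ 0.007389.
Under the Kimura two-parameter model, d = −½ ln(1 − 2P − Q) − ¼ ln(1 − 2Q).
1 − 2P − Q = 0.955313, giving −½ ln(0.955313) = 0.022858.
1 − 2Q = 0.985222, giving −¼ ln(0.985222) = 0.003722.
d = 0.022858 + 0.003722 = 0.026580.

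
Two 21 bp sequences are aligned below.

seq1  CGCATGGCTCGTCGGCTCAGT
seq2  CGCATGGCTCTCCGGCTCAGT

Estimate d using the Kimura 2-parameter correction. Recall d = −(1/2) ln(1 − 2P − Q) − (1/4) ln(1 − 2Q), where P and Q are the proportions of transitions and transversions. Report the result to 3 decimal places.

0.102

Of 21 sites, 1 differences are transitions and 1 are transversions, so P = 1/21 ≈ 0.047619 and Q = 1/21 ≈ 0.047619.
Under the Kimura two-parameter model, d = −½ ln(1 − 2P − Q) − ¼ ln(1 − 2Q).
1 − 2P − Q = 0.857143, giving −½ ln(0.857143) = 0.077075.
1 − 2Q = 0.904762, giving −¼ ln(0.904762) = 0.025021.
d = 0.077075 + 0.025021 = 0.102096.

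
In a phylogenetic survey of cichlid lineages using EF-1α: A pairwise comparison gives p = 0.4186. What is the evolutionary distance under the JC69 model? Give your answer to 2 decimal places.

d = −(3/4) ln(1 − 4p/3) = −0.75 ln(1 − 0.558133) = −0.75 ln(0.441867)
  = −0.75 × (-0.816746) = 0.612560 substitutions/site.

0.61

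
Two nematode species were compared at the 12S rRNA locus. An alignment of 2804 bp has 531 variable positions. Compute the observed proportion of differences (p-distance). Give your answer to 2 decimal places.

0.19

p = 531/2804 = 0.189372… ≈ 0.19 (to 2 d.p.).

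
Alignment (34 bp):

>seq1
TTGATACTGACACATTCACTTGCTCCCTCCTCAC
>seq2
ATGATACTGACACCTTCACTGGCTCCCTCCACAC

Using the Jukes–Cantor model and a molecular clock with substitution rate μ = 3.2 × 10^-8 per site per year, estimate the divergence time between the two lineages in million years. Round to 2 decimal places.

The sequences differ at 4 of 34 sites (1, 14, 21, 31), so p = 4/34 ≈ 0.117647.
d = −(3/4) ln(1 − 4p/3) = −0.75 ln(1 − 0.156863) = −0.75 ln(0.843137)
  = −0.75 × (-0.170626) = 0.127970 substitutions/site.
Under a molecular clock d = 2μt, so t = d/(2μ) = 0.127970 / (2 × 3.2 × 10^-8) = 2.00 million years.

2.00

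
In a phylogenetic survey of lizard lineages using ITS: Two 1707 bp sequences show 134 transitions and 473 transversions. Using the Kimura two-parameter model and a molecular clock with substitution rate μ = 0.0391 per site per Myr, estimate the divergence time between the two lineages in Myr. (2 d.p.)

6.22

P = 134/1707 ≈ 0.0785 and Q = 473/1707 ≈ 0.277094.
Under the Kimura two-parameter model, d = −½ ln(1 − 2P − Q) − ¼ ln(1 − 2Q).
1 − 2P − Q = 0.565906, giving −½ ln(0.565906) = 0.284664.
1 − 2Q = 0.445812, giving −¼ ln(0.445812) = 0.201964.
d = 0.284664 + 0.201964 = 0.486628.
Under a molecular clock d = 2μt, so t = d/(2μ) = 0.486628 / (2 × 0.0391) = 6.22 Myr.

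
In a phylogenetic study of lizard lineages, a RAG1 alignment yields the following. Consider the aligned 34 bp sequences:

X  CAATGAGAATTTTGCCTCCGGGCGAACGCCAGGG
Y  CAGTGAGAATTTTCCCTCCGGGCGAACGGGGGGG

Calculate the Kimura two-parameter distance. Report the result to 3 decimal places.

0.164

Of 34 sites, 2 differences are transitions and 3 are transversions, so P = 2/34 ≈ 0.058824 and Q = 3/34 ≈ 0.088235.
Under the Kimura two-parameter model, d = −½ ln(1 − 2P − Q) − ¼ ln(1 − 2Q).
1 − 2P − Q = 0.794117, giving −½ ln(0.794117) = 0.115262.
1 − 2Q = 0.82353, giving −¼ ln(0.82353) = 0.048539.
d = 0.115262 + 0.048539 = 0.163801.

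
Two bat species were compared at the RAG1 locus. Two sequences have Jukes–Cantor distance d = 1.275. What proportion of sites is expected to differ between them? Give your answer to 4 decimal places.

p = (3/4)(1 − e^(−4d/3)) = 0.75 × (1 − e^(-1.7)) = 0.75 × (1 − 0.182684) = 0.612987.

0.6130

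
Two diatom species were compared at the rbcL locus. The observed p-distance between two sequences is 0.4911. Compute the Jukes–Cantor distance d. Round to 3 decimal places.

0.798

d = −(3/4) ln(1 − 4p/3) = −0.75 ln(1 − 0.6548) = −0.75 ln(0.3452)
  = −0.75 × (-1.063631) = 0.797723 substitutions/site.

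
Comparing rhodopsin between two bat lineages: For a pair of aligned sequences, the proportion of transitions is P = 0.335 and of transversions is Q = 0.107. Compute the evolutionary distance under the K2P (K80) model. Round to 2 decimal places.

Under the Kimura two-parameter model, d = −½ ln(1 − 2P − Q) − ¼ ln(1 − 2Q).
1 − 2P − Q = 0.223, giving −½ ln(0.223) = 0.750292.
1 − 2Q = 0.786, giving −¼ ln(0.786) = 0.060200.
d = 0.750292 + 0.060200 = 0.810492.

0.81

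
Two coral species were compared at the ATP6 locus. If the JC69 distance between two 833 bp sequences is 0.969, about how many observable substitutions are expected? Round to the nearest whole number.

Invert JC69: p = (3/4)(1 − e^(−4d/3)) = 0.75 × (1 − e^(-1.292)) = 0.75 × (1 − 0.274721) = 0.543959.
Expected differing sites = pL ≈ 0.543959 × 833 = 453.117847 ≈ 453.

453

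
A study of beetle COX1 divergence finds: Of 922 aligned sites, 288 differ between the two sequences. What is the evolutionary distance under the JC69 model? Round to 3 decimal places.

0.404

p = 288/922 ≈ 0.312364.
d = −(3/4) ln(1 − 4p/3) = −0.75 ln(1 − 0.416485) = −0.75 ln(0.583515)
  = −0.75 × (-0.538685) = 0.404014 substitutions/site.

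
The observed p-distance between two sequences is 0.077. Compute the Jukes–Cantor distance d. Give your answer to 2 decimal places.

d = −(3/4) ln(1 − 4p/3) = −0.75 ln(1 − 0.102667) = −0.75 ln(0.897333)
  = −0.75 × (-0.108328) = 0.081246 substitutions/site.

0.08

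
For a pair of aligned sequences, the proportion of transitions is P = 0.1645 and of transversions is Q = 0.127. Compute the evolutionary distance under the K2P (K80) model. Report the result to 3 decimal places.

Under the Kimura two-parameter model, d = −½ ln(1 − 2P − Q) − ¼ ln(1 − 2Q).
1 − 2P − Q = 0.544, giving −½ ln(0.544) = 0.304403.
1 − 2Q = 0.746, giving −¼ ln(0.746) = 0.073257.
d = 0.304403 + 0.073257 = 0.377660.

0.378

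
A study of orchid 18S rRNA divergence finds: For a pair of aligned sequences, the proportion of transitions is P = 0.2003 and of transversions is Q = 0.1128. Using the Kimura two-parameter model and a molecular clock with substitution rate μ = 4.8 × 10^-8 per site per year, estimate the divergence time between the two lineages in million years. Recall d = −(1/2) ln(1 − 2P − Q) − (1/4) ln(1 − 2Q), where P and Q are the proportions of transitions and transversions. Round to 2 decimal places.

4.42

Under the Kimura two-parameter model, d = −½ ln(1 − 2P − Q) − ¼ ln(1 − 2Q).
1 − 2P − Q = 0.4866, giving −½ ln(0.4866) = 0.360156.
1 − 2Q = 0.7744, giving −¼ ln(0.7744) = 0.063917.
d = 0.360156 + 0.063917 = 0.424073.
Under a molecular clock d = 2μt, so t = d/(2μ) = 0.424073 / (2 × 4.8 × 10^-8) = 4.42 million years.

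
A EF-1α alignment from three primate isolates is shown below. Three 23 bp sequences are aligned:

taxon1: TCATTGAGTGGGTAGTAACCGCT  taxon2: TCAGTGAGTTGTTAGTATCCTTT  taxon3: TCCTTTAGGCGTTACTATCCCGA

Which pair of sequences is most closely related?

taxon1 and taxon2

taxon1–taxon2: 6/23 differ, p = 0.261, d = 0.321.
taxon1–taxon3: 10/23 differ, p = 0.435, d = 0.650.
taxon2–taxon3: 9/23 differ, p = 0.391, d = 0.553.
The smallest distance is between taxon1 and taxon2.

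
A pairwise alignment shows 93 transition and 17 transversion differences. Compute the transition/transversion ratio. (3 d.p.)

R = 93/17 = 5.470588… ≈ 5.471 (to 3 d.p.).

5.471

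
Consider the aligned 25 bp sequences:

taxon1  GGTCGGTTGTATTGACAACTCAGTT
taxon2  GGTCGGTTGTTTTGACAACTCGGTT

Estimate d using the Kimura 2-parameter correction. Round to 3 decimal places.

Of 25 sites, 1 differences are transitions and 1 are transversions, so P = 1/25 = 0.04 and Q = 1/25 = 0.04.
Under the Kimura two-parameter model, d = −½ ln(1 − 2P − Q) − ¼ ln(1 − 2Q).
1 − 2P − Q = 0.88, giving −½ ln(0.88) = 0.063917.
1 − 2Q = 0.92, giving −¼ ln(0.92) = 0.020845.
d = 0.063917 + 0.020845 = 0.084762.

0.085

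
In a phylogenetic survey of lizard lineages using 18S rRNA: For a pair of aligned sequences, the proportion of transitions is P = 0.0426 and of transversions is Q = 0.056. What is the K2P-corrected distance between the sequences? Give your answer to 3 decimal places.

Under the Kimura two-parameter model, d = −½ ln(1 − 2P − Q) − ¼ ln(1 − 2Q).
1 − 2P − Q = 0.8588, giving −½ ln(0.8588) = 0.076110.
1 − 2Q = 0.888, giving −¼ ln(0.888) = 0.029696.
d = 0.076110 + 0.029696 = 0.105806.

0.106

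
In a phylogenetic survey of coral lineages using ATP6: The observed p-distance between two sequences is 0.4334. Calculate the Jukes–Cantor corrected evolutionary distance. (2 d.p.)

0.65

d = −(3/4) ln(1 − 4p/3) = −0.75 ln(1 − 0.577867) = −0.75 ln(0.422133)
  = −0.75 × (-0.862435) = 0.646826 substitutions/site.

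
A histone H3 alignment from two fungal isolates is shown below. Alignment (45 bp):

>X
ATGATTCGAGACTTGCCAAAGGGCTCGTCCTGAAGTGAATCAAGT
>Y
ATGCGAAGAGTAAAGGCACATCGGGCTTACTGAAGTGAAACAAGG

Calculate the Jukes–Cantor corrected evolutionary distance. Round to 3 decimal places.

0.572

The sequences differ at 18 of 45 sites, so p = 18/45 = 0.4.
d = −(3/4) ln(1 − 4p/3) = −0.75 ln(1 − 0.533333) = −0.75 ln(0.466667)
  = −0.75 × (-0.762139) = 0.571604 substitutions/site.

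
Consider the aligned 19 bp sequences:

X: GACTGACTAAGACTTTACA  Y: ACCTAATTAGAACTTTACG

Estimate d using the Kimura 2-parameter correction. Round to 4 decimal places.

Of 19 sites, 6 differences are transitions and 1 are transversions, so P = 6/19 ≈ 0.315789 and Q = 1/19 ≈ 0.052632.
Under the Kimura two-parameter model, d = −½ ln(1 − 2P − Q) − ¼ ln(1 − 2Q).
1 − 2P − Q = 0.31579, giving −½ ln(0.31579) = 0.576339.
1 − 2Q = 0.894736, giving −¼ ln(0.894736) = 0.027807.
d = 0.576339 + 0.027807 = 0.604146.

0.6041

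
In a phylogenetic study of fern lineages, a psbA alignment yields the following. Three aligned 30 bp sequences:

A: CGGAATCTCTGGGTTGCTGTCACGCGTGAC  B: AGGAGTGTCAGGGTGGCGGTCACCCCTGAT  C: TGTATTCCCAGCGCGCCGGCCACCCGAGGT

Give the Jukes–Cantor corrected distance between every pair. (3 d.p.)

d(A,B) = 0.383, d(A,C) = 0.824, d(B,C) = 0.572

A–B: 9/30 sites differ → p = 0.3, d = −0.75 ln(1 − 0.4) = 0.383119 ≈ 0.383.
A–C: 15/30 sites differ → p = 0.5, d = −0.75 ln(1 − 0.666667) = 0.823960 ≈ 0.824.
B–C: 12/30 sites differ → p = 0.4, d = −0.75 ln(1 − 0.533333) = 0.571605 ≈ 0.572.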